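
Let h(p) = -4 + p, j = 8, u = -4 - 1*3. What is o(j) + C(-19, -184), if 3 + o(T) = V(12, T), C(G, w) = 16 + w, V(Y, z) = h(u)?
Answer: -182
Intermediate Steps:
u = -7 (u = -4 - 3 = -7)
V(Y, z) = -11 (V(Y, z) = -4 - 7 = -11)
o(T) = -14 (o(T) = -3 - 11 = -14)
o(j) + C(-19, -184) = -14 + (16 - 184) = -14 - 168 = -182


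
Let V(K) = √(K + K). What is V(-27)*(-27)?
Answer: -81*I*√6 ≈ -198.41*I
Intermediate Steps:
V(K) = √2*√K (V(K) = √(2*K) = √2*√K)
V(-27)*(-27) = (√2*√(-27))*(-27) = (√2*(3*I*√3))*(-27) = (3*I*√6)*(-27) = -81*I*√6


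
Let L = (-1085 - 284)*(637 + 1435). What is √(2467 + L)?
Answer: I*√2834101 ≈ 1683.5*I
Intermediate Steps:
L = -2836568 (L = -1369*2072 = -2836568)
√(2467 + L) = √(2467 - 2836568) = √(-2834101) = I*√2834101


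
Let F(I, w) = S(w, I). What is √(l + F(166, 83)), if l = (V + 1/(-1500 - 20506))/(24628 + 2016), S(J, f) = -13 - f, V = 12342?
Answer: I*√15344359917323063430/293163932 ≈ 13.362*I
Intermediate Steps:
F(I, w) = -13 - I
l = 271598051/586327864 (l = (12342 + 1/(-1500 - 20506))/(24628 + 2016) = (12342 + 1/(-22006))/26644 = (12342 - 1/22006)*(1/26644) = (271598051/22006)*(1/26644) = 271598051/586327864 ≈ 0.46322)
√(l + F(166, 83)) = √(271598051/586327864 + (-13 - 1*166)) = √(271598051/586327864 + (-13 - 166)) = √(271598051/586327864 - 179) = √(-104681089605/586327864) = I*√15344359917323063430/293163932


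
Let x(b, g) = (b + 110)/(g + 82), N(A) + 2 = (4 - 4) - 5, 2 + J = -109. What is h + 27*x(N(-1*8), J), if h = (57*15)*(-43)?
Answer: -1068966/29 ≈ -36861.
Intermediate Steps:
J = -111 (J = -2 - 109 = -111)
N(A) = -7 (N(A) = -2 + ((4 - 4) - 5) = -2 + (0 - 5) = -2 - 5 = -7)
h = -36765 (h = 855*(-43) = -36765)
x(b, g) = (110 + b)/(82 + g)
h + 27*x(N(-1*8), J) = -36765 + 27*((110 - 7)/(82 - 111)) = -36765 + 27*(103/(-29)) = -36765 + 27*(-1/29*103) = -36765 + 27*(-103/29) = -36765 - 2781/29 = -1068966/29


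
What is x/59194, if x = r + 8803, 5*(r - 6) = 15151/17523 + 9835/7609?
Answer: 838988270497/5637488870970 ≈ 0.14882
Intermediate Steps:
r = 612513982/95237505 (r = 6 + (15151/17523 + 9835/7609)/5 = 6 + (15151*(1/17523) + 9835*(1/7609))/5 = 6 + (15151/17523 + 1405/1087)/5 = 6 + (⅕)*(41088952/19047501) = 6 + 41088952/95237505 = 612513982/95237505 ≈ 6.4314)
x = 838988270497/95237505 (x = 612513982/95237505 + 8803 = 838988270497/95237505 ≈ 8809.4)
x/59194 = (838988270497/95237505)/59194 = (838988270497/95237505)*(1/59194) = 838988270497/5637488870970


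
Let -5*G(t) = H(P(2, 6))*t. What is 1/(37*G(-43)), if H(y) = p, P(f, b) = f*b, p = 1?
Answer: 5/1591 ≈ 0.0031427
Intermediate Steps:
P(f, b) = b*f
H(y) = 1
G(t) = -t/5
1/(37*G(-43)) = 1/(37*(-⅕*(-43))) = 1/(37*(43/5)) = 1/(1591/5) = 5/1591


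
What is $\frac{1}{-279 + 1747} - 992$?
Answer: $- \frac{1456255}{1468} \approx -992.0$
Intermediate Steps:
$\frac{1}{-279 + 1747} - 992 = \frac{1}{1468} - 992 = - \frac{1456255}{1468}$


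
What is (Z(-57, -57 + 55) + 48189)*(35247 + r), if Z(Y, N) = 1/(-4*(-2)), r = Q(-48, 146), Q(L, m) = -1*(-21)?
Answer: 3399068121/2 ≈ 1.6995e+9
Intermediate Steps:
Q(L, m) = 21
r = 21
Z(Y, N) = 1/8
(Z(-57, -57 + 55) + 48189)*(35247 + r) = (1/8 + 48189)*(35247 + 21) = (385513/8)*35268 = 3399068121/2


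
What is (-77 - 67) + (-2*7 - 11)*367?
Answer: -9319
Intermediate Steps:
(-77 - 67) + (-2*7 - 11)*367 = -144 + (-14 - 11)*367 = -144 - 25*367 = -144 - 9175 = -9319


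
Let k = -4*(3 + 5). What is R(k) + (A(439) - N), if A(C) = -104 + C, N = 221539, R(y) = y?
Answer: -221236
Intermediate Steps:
k = -32 (k = -4*8 = -32)
R(k) + (A(439) - N) = -32 + ((-104 + 439) - 1*221539) = -32 + (335 - 221539) = -32 - 221204 = -221236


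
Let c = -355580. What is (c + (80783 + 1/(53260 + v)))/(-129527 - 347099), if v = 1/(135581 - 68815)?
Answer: 977166359904551/1694861637818786 ≈ 0.57655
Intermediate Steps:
v = 1/66766 ≈ 1.4978e-5
(c + (80783 + 1/(53260 + v)))/(-129527 - 347099) = (-355580 + (80783 + 1/(53260 + 1/66766)))/(-129527 - 347099) = (-355580 + (80783 + 1/(3555957161/66766)))/(-476626) = (-355580 + (80783 + 66766/3555957161))*(-1/476626) = (-355580 + 287260887403829/3555957161)*(-1/476626) = -977166359904551/3555957161*(-1/476626) = 977166359904551/1694861637818786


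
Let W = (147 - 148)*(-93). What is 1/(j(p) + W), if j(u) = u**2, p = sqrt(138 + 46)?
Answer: 1/277 ≈ 0.0036101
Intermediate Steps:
W = 93 (W = -1*(-93) = 93)
p = 2*sqrt(46) (p = sqrt(184) = 2*sqrt(46) ≈ 13.565)
1/(j(p) + W) = 1/((2*sqrt(46))**2 + 93) = 1/(184 + 93) = 1/277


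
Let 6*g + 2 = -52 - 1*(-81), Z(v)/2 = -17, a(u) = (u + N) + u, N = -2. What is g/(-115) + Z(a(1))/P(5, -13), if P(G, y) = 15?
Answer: -1591/690 ≈ -2.3058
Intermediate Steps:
a(u) = -2 + 2*u (a(u) = (u - 2) + u = (-2 + u) + u = -2 + 2*u)
Z(v) = -34 (Z(v) = 2*(-17) = -34)
g = 9/2 (g = -1/3 + (-52 - 1*(-81))/6 = -1/3 + (-52 + 81)/6 = -1/3 + (1/6)*29 = -1/3 + 29/6 = 9/2 ≈ 4.5000)
g/(-115) + Z(a(1))/P(5, -13) = (9/2)/(-115) - 34/15 = (9/2)*(-1/115) - 34*1/15 = -9/230 - 34/15 = -1591/690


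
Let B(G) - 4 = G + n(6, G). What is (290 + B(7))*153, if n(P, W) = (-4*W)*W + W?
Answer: 17136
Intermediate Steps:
n(P, W) = W - 4*W**2 (n(P, W) = -4*W**2 + W = W - 4*W**2)
B(G) = 4 + G + G*(1 - 4*G) (B(G) = 4 + (G + G*(1 - 4*G)) = 4 + G + G*(1 - 4*G))
(290 + B(7))*153 = (290 + (4 + 7 - 1*7*(-1 + 4*7)))*153 = (290 + (4 + 7 - 1*7*(-1 + 28)))*153 = (290 + (4 + 7 - 1*7*27))*153 = (290 + (4 + 7 - 189))*153 = (290 - 178)*153 = 112*153 = 17136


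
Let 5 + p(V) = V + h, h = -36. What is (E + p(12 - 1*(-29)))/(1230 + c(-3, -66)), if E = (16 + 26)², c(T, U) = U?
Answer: 147/97 ≈ 1.5155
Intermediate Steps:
p(V) = -41 + V (p(V) = -5 + (V - 36) = -5 + (-36 + V) = -41 + V)
E = 1764 (E = 42² = 1764)
(E + p(12 - 1*(-29)))/(1230 + c(-3, -66)) = (1764 + (-41 + (12 - 1*(-29))))/(1230 - 66) = (1764 + (-41 + (12 + 29)))/1164 = (1764 + (-41 + 41))*(1/1164) = (1764 + 0)*(1/1164) = 1764*(1/1164) = 147/97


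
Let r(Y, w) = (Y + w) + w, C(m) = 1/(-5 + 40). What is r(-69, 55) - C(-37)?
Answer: 1434/35 ≈ 40.971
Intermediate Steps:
C(m) = 1/35
r(Y, w) = Y + 2*w
r(-69, 55) - C(-37) = (-69 + 2*55) - 1*1/35 = (-69 + 110) - 1/35 = 41 - 1/35 = 1434/35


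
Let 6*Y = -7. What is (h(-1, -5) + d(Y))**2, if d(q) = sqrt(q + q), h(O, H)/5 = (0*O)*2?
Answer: -7/3 ≈ -2.3333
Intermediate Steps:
h(O, H) = 0 (h(O, H) = 5*((0*O)*2) = 5*(0*2) = 5*0 = 0)
Y = -7/6 (Y = (1/6)*(-7) = -7/6 ≈ -1.1667)
d(q) = sqrt(2)*sqrt(q) (d(q) = sqrt(2*q) = sqrt(2)*sqrt(q))
(h(-1, -5) + d(Y))**2 = (0 + sqrt(2)*sqrt(-7/6))**2 = (0 + sqrt(2)*(I*sqrt(42)/6))**2 = (0 + I*sqrt(21)/3)**2 = (I*sqrt(21)/3)**2 = -7/3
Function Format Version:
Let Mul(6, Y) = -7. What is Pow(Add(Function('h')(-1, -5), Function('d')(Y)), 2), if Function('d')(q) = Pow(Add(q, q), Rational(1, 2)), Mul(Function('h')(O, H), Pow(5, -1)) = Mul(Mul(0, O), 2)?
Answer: Rational(-7, 3) ≈ -2.3333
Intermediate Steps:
Function('h')(O, H) = 0 (Function('h')(O, H) = Mul(5, Mul(Mul(0, O), 2)) = Mul(5, Mul(0, 2)) = Mul(5, 0) = 0)
Y = Rational(-7, 6) (Y = Mul(Rational(1, 6), -7) = Rational(-7, 6) ≈ -1.1667)
Function('d')(q) = Mul(Pow(2, Rational(1, 2)), Pow(q, Rational(1, 2))) (Function('d')(q) = Pow(Mul(2, q), Rational(1, 2)) = Mul(Pow(2, Rational(1, 2)), Pow(q, Rational(1, 2))))
Pow(Add(Function('h')(-1, -5), Function('d')(Y)), 2) = Pow(Add(0, Mul(Pow(2, Rational(1, 2)), Pow(Rational(-7, 6), Rational(1, 2)))), 2) = Pow(Add(0, Mul(Pow(2, Rational(1, 2)), Mul(Rational(1, 6), I, Pow(42, Rational(1, 2))))), 2) = Pow(Add(0, Mul(Rational(1, 3), I, Pow(21, Rational(1, 2)))), 2) = Pow(Mul(Rational(1, 3), I, Pow(21, Rational(1, 2))), 2) = Rational(-7, 3)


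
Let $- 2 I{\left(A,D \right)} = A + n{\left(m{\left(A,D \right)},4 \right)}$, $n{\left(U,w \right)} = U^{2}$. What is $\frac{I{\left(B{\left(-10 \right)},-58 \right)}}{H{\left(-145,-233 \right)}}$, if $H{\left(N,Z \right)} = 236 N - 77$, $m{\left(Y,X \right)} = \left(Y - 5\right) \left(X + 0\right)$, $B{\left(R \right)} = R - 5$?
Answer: $\frac{1345585}{68594} \approx 19.617$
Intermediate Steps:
$B{\left(R \right)} = -5 + R$ ($B{\left(R \right)} = R - 5 = -5 + R$)
$m{\left(Y,X \right)} = X \left(-5 + Y\right)$ ($m{\left(Y,X \right)} = \left(-5 + Y\right) X = X \left(-5 + Y\right)$)
$H{\left(N,Z \right)} = -77 + 236 N$
$I{\left(A,D \right)} = - \frac{A}{2} - \frac{D^{2} \left(-5 + A\right)^{2}}{2}$ ($I{\left(A,D \right)} = - \frac{A + \left(D \left(-5 + A\right)\right)^{2}}{2} = - \frac{A + D^{2} \left(-5 + A\right)^{2}}{2} = - \frac{A}{2} - \frac{D^{2} \left(-5 + A\right)^{2}}{2}$)
$\frac{I{\left(B{\left(-10 \right)},-58 \right)}}{H{\left(-145,-233 \right)}} = \frac{- \frac{-5 - 10}{2} - \frac{\left(-58\right)^{2} \left(-5 - 15\right)^{2}}{2}}{-77 + 236 \left(-145\right)} = \frac{\left(- \frac{1}{2}\right) \left(-15\right) - 1682 \left(-5 - 15\right)^{2}}{-77 - 34220} = \frac{\frac{15}{2} - 1682 \left(-20\right)^{2}}{-34297} = \left(\frac{15}{2} - 1682 \cdot 400\right) \left(- \frac{1}{34297}\right) = \left(\frac{15}{2} - 672800\right) \left(- \frac{1}{34297}\right) = \left(- \frac{1345585}{2}\right) \left(- \frac{1}{34297}\right) = \frac{1345585}{68594}$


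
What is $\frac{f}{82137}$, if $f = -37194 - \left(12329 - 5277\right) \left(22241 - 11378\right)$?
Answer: $- \frac{25547690}{27379} \approx -933.11$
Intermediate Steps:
$f = -76643070$ ($f = -37194 - 7052 \cdot 10863 = -37194 - 76605876 = -76643070$)
$\frac{f}{82137} = - \frac{76643070}{82137} = \left(-76643070\right) \frac{1}{82137} = - \frac{25547690}{27379}$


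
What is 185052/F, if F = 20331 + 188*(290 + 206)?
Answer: 185052/113579 ≈ 1.6293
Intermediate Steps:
F = 113579 (F = 20331 + 188*496 = 20331 + 93248 = 113579)
185052/F = 185052/113579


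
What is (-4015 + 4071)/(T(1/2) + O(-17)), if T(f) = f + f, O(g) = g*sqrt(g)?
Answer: 4/351 + 68*I*sqrt(17)/351 ≈ 0.011396 + 0.79878*I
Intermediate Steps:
O(g) = g**(3/2)
T(f) = 2*f
(-4015 + 4071)/(T(1/2) + O(-17)) = (-4015 + 4071)/(2/2 + (-17)**(3/2)) = 56/(2*(1/2) - 17*I*sqrt(17)) = 56/(1 - 17*I*sqrt(17))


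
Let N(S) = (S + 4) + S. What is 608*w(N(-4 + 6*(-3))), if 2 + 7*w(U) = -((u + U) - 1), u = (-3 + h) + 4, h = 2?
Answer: 21888/7 ≈ 3126.9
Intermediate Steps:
u = 3 (u = (-3 + 2) + 4 = -1 + 4 = 3)
N(S) = 4 + 2*S (N(S) = (4 + S) + S = 4 + 2*S)
w(U) = -4/7 - U/7 (w(U) = -2/7 + (-((3 + U) - 1))/7 = -2/7 + (-(2 + U))/7 = -2/7 + (-2 - U)/7 = -2/7 + (-2/7 - U/7) = -4/7 - U/7)
608*w(N(-4 + 6*(-3))) = 608*(-4/7 - (4 + 2*(-4 + 6*(-3)))/7) = 608*(-4/7 - (4 + 2*(-4 - 18))/7) = 608*(-4/7 - (4 + 2*(-22))/7) = 608*(-4/7 - (4 - 44)/7) = 608*(-4/7 - ⅐*(-40)) = 608*(-4/7 + 40/7) = 608*(36/7) = 21888/7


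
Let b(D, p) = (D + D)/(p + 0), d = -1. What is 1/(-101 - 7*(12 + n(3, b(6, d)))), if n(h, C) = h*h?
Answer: -1/248 ≈ -0.0040323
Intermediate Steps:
b(D, p) = 2*D/p (b(D, p) = (2*D)/p = 2*D/p)
n(h, C) = h²
1/(-101 - 7*(12 + n(3, b(6, d)))) = 1/(-101 - 7*(12 + 3²)) = 1/(-101 - 7*(12 + 9)) = 1/(-101 - 7*21) = 1/(-101 - 147) = 1/(-248) = -1/248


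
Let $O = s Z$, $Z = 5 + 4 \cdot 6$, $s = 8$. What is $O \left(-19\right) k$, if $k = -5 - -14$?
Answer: $-39672$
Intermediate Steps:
$Z = 29$ ($Z = 5 + 24 = 29$)
$k = 9$ ($k = -5 + 14 = 9$)
$O = 232$ ($O = 8 \cdot 29 = 232$)
$O \left(-19\right) k = 232 \left(-19\right) 9 = \left(-4408\right) 9 = -39672$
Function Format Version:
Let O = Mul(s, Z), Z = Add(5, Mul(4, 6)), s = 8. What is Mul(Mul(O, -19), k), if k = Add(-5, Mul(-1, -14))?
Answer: -39672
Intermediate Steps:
Z = 29 (Z = Add(5, 24) = 29)
k = 9 (k = Add(-5, 14) = 9)
O = 232 (O = Mul(8, 29) = 232)
Mul(Mul(O, -19), k) = Mul(Mul(232, -19), 9) = Mul(-4408, 9) = -39672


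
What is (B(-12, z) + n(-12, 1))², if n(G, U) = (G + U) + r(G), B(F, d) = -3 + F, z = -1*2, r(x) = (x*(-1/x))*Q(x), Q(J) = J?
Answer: 196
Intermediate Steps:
r(x) = -x (r(x) = (x*(-1/x))*x = -x)
z = -2
n(G, U) = U (n(G, U) = (G + U) - G = U)
(B(-12, z) + n(-12, 1))² = ((-3 - 12) + 1)² = (-15 + 1)² = (-14)² = 196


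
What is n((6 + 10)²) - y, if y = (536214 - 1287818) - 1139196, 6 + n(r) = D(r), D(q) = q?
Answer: 1891050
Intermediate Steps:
n(r) = -6 + r
y = -1890800 (y = -751604 - 1139196 = -1890800)
n((6 + 10)²) - y = (-6 + (6 + 10)²) - 1*(-1890800) = (-6 + 16²) + 1890800 = (-6 + 256) + 1890800 = 250 + 1890800 = 1891050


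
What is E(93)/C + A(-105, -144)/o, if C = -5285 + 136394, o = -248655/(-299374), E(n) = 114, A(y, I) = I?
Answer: -416726518/2403665 ≈ -173.37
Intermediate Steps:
o = 248655/299374 (o = -248655*(-1/299374) = 248655/299374 ≈ 0.83058)
C = 131109
E(93)/C + A(-105, -144)/o = 114/131109 - 144/248655/299374 = 114*(1/131109) - 144*299374/248655 = 38/43703 - 14369952/82885 = -416726518/2403665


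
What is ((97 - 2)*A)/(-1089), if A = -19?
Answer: 1805/1089 ≈ 1.6575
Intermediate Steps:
((97 - 2)*A)/(-1089) = ((97 - 2)*(-19))/(-1089) = (95*(-19))*(-1/1089) = -1805*(-1/1089) = 1805/1089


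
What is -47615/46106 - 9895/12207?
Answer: -1037455175/562815942 ≈ -1.8433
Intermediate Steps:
-47615/46106 - 9895/12207 = -1037455175/562815942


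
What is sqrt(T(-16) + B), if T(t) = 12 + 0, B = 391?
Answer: sqrt(403) ≈ 20.075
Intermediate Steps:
T(t) = 12
sqrt(T(-16) + B) = sqrt(12 + 391) = sqrt(403)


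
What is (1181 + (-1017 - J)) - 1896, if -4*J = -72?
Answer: -1750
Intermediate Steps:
J = 18 (J = -¼*(-72) = 18)
(1181 + (-1017 - J)) - 1896 = (1181 + (-1017 - 1*18)) - 1896 = (1181 + (-1017 - 18)) - 1896 = (1181 - 1035) - 1896 = 146 - 1896 = -1750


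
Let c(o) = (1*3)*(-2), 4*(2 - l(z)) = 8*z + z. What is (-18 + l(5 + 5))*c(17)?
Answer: 231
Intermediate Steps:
l(z) = 2 - 9*z/4 (l(z) = 2 - (8*z + z)/4 = 2 - 9*z/4)
c(o) = -6 (c(o) = 3*(-2) = -6)
(-18 + l(5 + 5))*c(17) = (-18 + (2 - 9*(5 + 5)/4))*(-6) = (-18 + (2 - 9/4*10))*(-6) = (-18 + (2 - 45/2))*(-6) = (-18 - 41/2)*(-6) = -77/2*(-6) = 231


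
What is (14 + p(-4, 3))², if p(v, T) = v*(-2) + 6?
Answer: 784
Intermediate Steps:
p(v, T) = 6 - 2*v (p(v, T) = -2*v + 6 = 6 - 2*v)
(14 + p(-4, 3))² = (14 + (6 - 2*(-4)))² = (14 + (6 + 8))² = (14 + 14)² = 28² = 784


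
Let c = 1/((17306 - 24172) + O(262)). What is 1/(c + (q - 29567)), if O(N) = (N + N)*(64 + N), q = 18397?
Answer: -163958/1831410859 ≈ -8.9525e-5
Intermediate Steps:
O(N) = 2*N*(64 + N) (O(N) = (2*N)*(64 + N) = 2*N*(64 + N))
c = 1/163958 (c = 1/((17306 - 24172) + 2*262*(64 + 262)) = 1/(-6866 + 2*262*326) = 1/(-6866 + 170824) = 1/163958 ≈ 6.0991e-6)
1/(c + (q - 29567)) = 1/(1/163958 + (18397 - 29567)) = 1/(1/163958 - 11170) = 1/(-1831410859/163958) = -163958/1831410859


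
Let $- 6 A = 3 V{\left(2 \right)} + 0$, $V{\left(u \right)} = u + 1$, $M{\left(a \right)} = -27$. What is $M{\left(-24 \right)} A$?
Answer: $\frac{81}{2} \approx 40.5$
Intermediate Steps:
$V{\left(u \right)} = 1 + u$
$A = - \frac{3}{2}$ ($A = - \frac{3 \left(1 + 2\right) + 0}{6} = - \frac{3 \cdot 3 + 0}{6} = - \frac{9 + 0}{6} = \left(- \frac{1}{6}\right) 9 = - \frac{3}{2} \approx -1.5$)
$M{\left(-24 \right)} A = \left(-27\right) \left(- \frac{3}{2}\right) = \frac{81}{2}$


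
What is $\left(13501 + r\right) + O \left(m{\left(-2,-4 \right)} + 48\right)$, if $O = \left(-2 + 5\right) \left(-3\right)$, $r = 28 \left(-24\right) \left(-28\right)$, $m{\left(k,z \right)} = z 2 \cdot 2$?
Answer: $32029$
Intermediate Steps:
$m{\left(k,z \right)} = 4 z$ ($m{\left(k,z \right)} = 2 z 2 = 4 z$)
$r = 18816$ ($r = \left(-672\right) \left(-28\right) = 18816$)
$O = -9$ ($O = 3 \left(-3\right) = -9$)
$\left(13501 + r\right) + O \left(m{\left(-2,-4 \right)} + 48\right) = \left(13501 + 18816\right) - 9 \left(4 \left(-4\right) + 48\right) = 32317 - 9 \left(-16 + 48\right) = 32317 - 288 = 32029$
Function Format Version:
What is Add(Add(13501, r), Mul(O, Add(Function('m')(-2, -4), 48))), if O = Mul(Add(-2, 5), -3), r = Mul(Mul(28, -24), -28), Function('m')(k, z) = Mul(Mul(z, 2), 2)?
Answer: 32029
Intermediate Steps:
Function('m')(k, z) = Mul(4, z) (Function('m')(k, z) = Mul(Mul(2, z), 2) = Mul(4, z))
r = 18816 (r = Mul(-672, -28) = 18816)
O = -9 (O = Mul(3, -3) = -9)
Add(Add(13501, r), Mul(O, Add(Function('m')(-2, -4), 48))) = Add(Add(13501, 18816), Mul(-9, Add(Mul(4, -4), 48))) = Add(32317, Mul(-9, Add(-16, 48))) = Add(32317, Mul(-9, 32)) = Add(32317, -288) = 32029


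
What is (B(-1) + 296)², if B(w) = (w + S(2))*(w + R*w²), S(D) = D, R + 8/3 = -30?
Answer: 619369/9 ≈ 68819.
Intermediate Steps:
R = -98/3 (R = -8/3 - 30 = -98/3 ≈ -32.667)
B(w) = (2 + w)*(w - 98*w²/3) (B(w) = (w + 2)*(w - 98*w²/3) = (2 + w)*(w - 98*w²/3))
(B(-1) + 296)² = ((⅓)*(-1)*(6 - 193*(-1) - 98*(-1)²) + 296)² = ((⅓)*(-1)*(6 + 193 - 98*1) + 296)² = ((⅓)*(-1)*(6 + 193 - 98) + 296)² = ((⅓)*(-1)*101 + 296)² = (-101/3 + 296)² = (787/3)² = 619369/9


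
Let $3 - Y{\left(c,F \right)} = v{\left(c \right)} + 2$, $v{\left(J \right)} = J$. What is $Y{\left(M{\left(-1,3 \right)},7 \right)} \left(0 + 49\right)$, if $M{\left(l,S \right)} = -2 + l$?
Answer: $196$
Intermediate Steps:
$Y{\left(c,F \right)} = 1 - c$ ($Y{\left(c,F \right)} = 3 - \left(c + 2\right) = 3 - \left(2 + c\right) = 1 - c$)
$Y{\left(M{\left(-1,3 \right)},7 \right)} \left(0 + 49\right) = \left(1 - \left(-2 - 1\right)\right) \left(0 + 49\right) = \left(1 - -3\right) 49 = \left(1 + 3\right) 49 = 4 \cdot 49 = 196$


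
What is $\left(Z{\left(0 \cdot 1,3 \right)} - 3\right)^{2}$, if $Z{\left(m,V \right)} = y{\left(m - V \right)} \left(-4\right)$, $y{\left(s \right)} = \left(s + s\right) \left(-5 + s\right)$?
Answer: $38025$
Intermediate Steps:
$y{\left(s \right)} = 2 s \left(-5 + s\right)$
$Z{\left(m,V \right)} = - 8 \left(m - V\right) \left(-5 + m - V\right)$ ($Z{\left(m,V \right)} = 2 \left(m - V\right) \left(-5 - \left(V - m\right)\right) \left(-4\right) = 2 \left(m - V\right) \left(-5 + m - V\right) \left(-4\right) = - 8 \left(m - V\right) \left(-5 + m - V\right)$)
$\left(Z{\left(0 \cdot 1,3 \right)} - 3\right)^{2} = \left(- 8 \left(3 - 0 \cdot 1\right) \left(5 + 3 - 0 \cdot 1\right) - 3\right)^{2} = \left(- 8 \left(3 - 0\right) \left(5 + 3 - 0\right) - 3\right)^{2} = \left(- 8 \left(3 + 0\right) \left(5 + 3 + 0\right) - 3\right)^{2} = \left(\left(-8\right) 3 \cdot 8 - 3\right)^{2} = \left(-192 - 3\right)^{2} = \left(-195\right)^{2} = 38025$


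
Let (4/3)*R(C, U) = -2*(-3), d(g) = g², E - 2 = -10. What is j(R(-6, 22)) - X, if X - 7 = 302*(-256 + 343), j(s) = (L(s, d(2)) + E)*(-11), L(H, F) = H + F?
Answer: -52573/2 ≈ -26287.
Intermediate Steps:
E = -8 (E = 2 - 10 = -8)
L(H, F) = F + H
R(C, U) = 9/2 (R(C, U) = 3*(-2*(-3))/4 = (¾)*6 = 9/2)
j(s) = 44 - 11*s (j(s) = ((2² + s) - 8)*(-11) = ((4 + s) - 8)*(-11) = (-4 + s)*(-11) = 44 - 11*s)
X = 26281 (X = 7 + 302*(-256 + 343) = 7 + 302*87 = 7 + 26274 = 26281)
j(R(-6, 22)) - X = (44 - 11*9/2) - 1*26281 = (44 - 99/2) - 26281 = -11/2 - 26281 = -52573/2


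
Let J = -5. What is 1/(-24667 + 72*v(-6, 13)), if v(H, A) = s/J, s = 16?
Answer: -5/124487 ≈ -4.0165e-5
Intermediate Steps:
v(H, A) = -16/5 (v(H, A) = 16/(-5) = 16*(-⅕) = -16/5)
1/(-24667 + 72*v(-6, 13)) = 1/(-24667 + 72*(-16/5)) = 1/(-24667 - 1152/5) = 1/(-124487/5) = -5/124487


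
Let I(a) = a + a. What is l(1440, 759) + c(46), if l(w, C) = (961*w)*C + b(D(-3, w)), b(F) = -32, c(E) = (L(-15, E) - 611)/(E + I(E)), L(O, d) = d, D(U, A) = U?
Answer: 144946164299/138 ≈ 1.0503e+9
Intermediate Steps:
I(a) = 2*a
c(E) = (-611 + E)/(3*E) (c(E) = (E - 611)/(E + 2*E) = (-611 + E)/((3*E)) = (-611 + E)*(1/(3*E)) = (-611 + E)/(3*E))
l(w, C) = -32 + 961*C*w (l(w, C) = (961*w)*C - 32 = 961*C*w - 32 = -32 + 961*C*w)
l(1440, 759) + c(46) = (-32 + 961*759*1440) + (⅓)*(-611 + 46)/46 = (-32 + 1050334560) + (⅓)*(1/46)*(-565) = 1050334528 - 565/138 = 144946164299/138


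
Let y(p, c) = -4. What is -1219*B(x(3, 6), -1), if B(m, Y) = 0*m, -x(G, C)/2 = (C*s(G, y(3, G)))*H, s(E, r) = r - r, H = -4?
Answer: 0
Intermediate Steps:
s(E, r) = 0
x(G, C) = 0 (x(G, C) = -2*C*0*(-4) = -0*(-4) = -2*0 = 0)
B(m, Y) = 0
-1219*B(x(3, 6), -1) = -1219*0 = 0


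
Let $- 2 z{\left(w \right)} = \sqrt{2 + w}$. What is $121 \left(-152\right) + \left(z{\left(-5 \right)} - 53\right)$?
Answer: $-18445 - \frac{i \sqrt{3}}{2} \approx -18445.0 - 0.86602 i$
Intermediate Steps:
$z{\left(w \right)} = - \frac{\sqrt{2 + w}}{2}$
$121 \left(-152\right) + \left(z{\left(-5 \right)} - 53\right) = 121 \left(-152\right) - \left(53 + \frac{\sqrt{2 - 5}}{2}\right) = -18392 - \left(53 + \frac{\sqrt{-3}}{2}\right) = -18392 - \left(53 + \frac{i \sqrt{3}}{2}\right) = -18445 - \frac{i \sqrt{3}}{2}$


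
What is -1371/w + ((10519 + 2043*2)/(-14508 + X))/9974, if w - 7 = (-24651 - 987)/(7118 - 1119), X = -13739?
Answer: -2317170844015337/4607785378190 ≈ -502.88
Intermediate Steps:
w = 16355/5999 (w = 7 + (-24651 - 987)/(7118 - 1119) = 7 - 25638/5999 = 16355/5999 ≈ 2.7263)
-1371/w + ((10519 + 2043*2)/(-14508 + X))/9974 = -1371/16355/5999 + ((10519 + 2043*2)/(-14508 - 13739))/9974 = -1371*5999/16355 + ((10519 + 4086)/(-28247))*(1/9974) = -8224629/16355 + (14605*(-1/28247))*(1/9974) = -8224629/16355 - 14605/28247*1/9974 = -8224629/16355 - 14605/281735578 = -2317170844015337/4607785378190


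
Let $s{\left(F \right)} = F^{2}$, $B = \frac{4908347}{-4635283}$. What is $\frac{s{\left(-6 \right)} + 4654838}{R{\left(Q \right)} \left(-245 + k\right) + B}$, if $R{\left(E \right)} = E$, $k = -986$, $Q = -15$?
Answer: $\frac{10788329159671}{42792796124} \approx 252.11$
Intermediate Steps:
$B = - \frac{4908347}{4635283}$ ($B = 4908347 \left(- \frac{1}{4635283}\right) = - \frac{4908347}{4635283} \approx -1.0589$)
$\frac{s{\left(-6 \right)} + 4654838}{R{\left(Q \right)} \left(-245 + k\right) + B} = \frac{\left(-6\right)^{2} + 4654838}{- 15 \left(-245 - 986\right) - \frac{4908347}{4635283}} = \frac{36 + 4654838}{\left(-15\right) \left(-1231\right) - \frac{4908347}{4635283}} = \frac{4654874}{18465 - \frac{4908347}{4635283}} = \frac{4654874}{\frac{85585592248}{4635283}} = 4654874 \cdot \frac{4635283}{85585592248} = \frac{10788329159671}{42792796124}$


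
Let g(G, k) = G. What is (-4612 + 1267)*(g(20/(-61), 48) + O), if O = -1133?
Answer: 231249885/61 ≈ 3.7910e+6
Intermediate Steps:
(-4612 + 1267)*(g(20/(-61), 48) + O) = (-4612 + 1267)*(20/(-61) - 1133) = -3345*(20*(-1/61) - 1133) = -3345*(-20/61 - 1133) = -3345*(-69133/61) = 231249885/61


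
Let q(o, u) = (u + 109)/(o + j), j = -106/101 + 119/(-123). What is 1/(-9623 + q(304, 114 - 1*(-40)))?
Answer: -3751535/36097754056 ≈ -0.00010393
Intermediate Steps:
j = -25057/12423 (j = -106*1/101 + 119*(-1/123) = -106/101 - 119/123 = -25057/12423 ≈ -2.0170)
q(o, u) = (109 + u)/(-25057/12423 + o) (q(o, u) = (u + 109)/(o - 25057/12423) = (109 + u)/(-25057/12423 + o))
1/(-9623 + q(304, 114 - 1*(-40))) = 1/(-9623 + 12423*(109 + (114 - 1*(-40)))/(-25057 + 12423*304)) = 1/(-9623 + 12423*(109 + (114 + 40))/(-25057 + 3776592)) = 1/(-9623 + 12423*(109 + 154)/3751535) = 1/(-9623 + 12423*(1/3751535)*263) = 1/(-9623 + 3267249/3751535) = 1/(-36097754056/3751535) = -3751535/36097754056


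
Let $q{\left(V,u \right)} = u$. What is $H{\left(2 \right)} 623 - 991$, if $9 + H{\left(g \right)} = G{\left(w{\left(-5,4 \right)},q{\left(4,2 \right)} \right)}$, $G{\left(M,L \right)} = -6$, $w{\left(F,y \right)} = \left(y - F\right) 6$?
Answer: $-10336$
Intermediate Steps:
$w{\left(F,y \right)} = - 6 F + 6 y$
$H{\left(g \right)} = -15$ ($H{\left(g \right)} = -9 - 6 = -15$)
$H{\left(2 \right)} 623 - 991 = \left(-15\right) 623 - 991 = -9345 - 991 = -10336$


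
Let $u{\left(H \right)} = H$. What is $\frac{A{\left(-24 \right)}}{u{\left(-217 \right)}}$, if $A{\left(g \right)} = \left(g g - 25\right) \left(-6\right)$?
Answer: $\frac{3306}{217} \approx 15.235$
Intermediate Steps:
$A{\left(g \right)} = 150 - 6 g^{2}$ ($A{\left(g \right)} = \left(g^{2} - 25\right) \left(-6\right) = \left(-25 + g^{2}\right) \left(-6\right) = 150 - 6 g^{2}$)
$\frac{A{\left(-24 \right)}}{u{\left(-217 \right)}} = \frac{150 - 6 \left(-24\right)^{2}}{-217} = \left(150 - 3456\right) \left(- \frac{1}{217}\right) = \left(-3306\right) \left(- \frac{1}{217}\right) = \frac{3306}{217}$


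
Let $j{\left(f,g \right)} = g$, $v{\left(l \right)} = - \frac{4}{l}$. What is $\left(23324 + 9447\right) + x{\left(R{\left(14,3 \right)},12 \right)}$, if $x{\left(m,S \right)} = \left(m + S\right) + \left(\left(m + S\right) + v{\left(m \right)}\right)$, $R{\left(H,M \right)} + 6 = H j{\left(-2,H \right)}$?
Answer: $\frac{3151623}{95} \approx 33175.0$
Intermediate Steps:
$R{\left(H,M \right)} = -6 + H^{2}$ ($R{\left(H,M \right)} = -6 + H H = -6 + H^{2}$)
$x{\left(m,S \right)} = - \frac{4}{m} + 2 S + 2 m$ ($x{\left(m,S \right)} = \left(m + S\right) - \left(- S - m + \frac{4}{m}\right) = \left(S + m\right) - \left(- S - m + \frac{4}{m}\right) = \left(S + m\right) + \left(S + m - \frac{4}{m}\right) = - \frac{4}{m} + 2 S + 2 m$)
$\left(23324 + 9447\right) + x{\left(R{\left(14,3 \right)},12 \right)} = \left(23324 + 9447\right) + \frac{2 \left(-2 + \left(-6 + 14^{2}\right) \left(12 - \left(6 - 14^{2}\right)\right)\right)}{-6 + 14^{2}} = 32771 + \frac{2 \left(-2 + \left(-6 + 196\right) \left(12 + \left(-6 + 196\right)\right)\right)}{-6 + 196} = 32771 + \frac{2 \left(-2 + 190 \left(12 + 190\right)\right)}{190} = 32771 + 2 \cdot \frac{1}{190} \left(-2 + 190 \cdot 202\right) = 32771 + 2 \cdot \frac{1}{190} \left(-2 + 38380\right) = 32771 + 2 \cdot \frac{1}{190} \cdot 38378 = 32771 + \frac{38378}{95} = \frac{3151623}{95}$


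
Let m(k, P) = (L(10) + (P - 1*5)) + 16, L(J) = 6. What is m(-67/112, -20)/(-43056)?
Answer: 1/14352 ≈ 6.9677e-5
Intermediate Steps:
m(k, P) = 17 + P (m(k, P) = (6 + (P - 1*5)) + 16 = (6 + (P - 5)) + 16 = (6 + (-5 + P)) + 16 = (1 + P) + 16 = 17 + P)
m(-67/112, -20)/(-43056) = (17 - 20)/(-43056) = -3*(-1/43056) = 1/14352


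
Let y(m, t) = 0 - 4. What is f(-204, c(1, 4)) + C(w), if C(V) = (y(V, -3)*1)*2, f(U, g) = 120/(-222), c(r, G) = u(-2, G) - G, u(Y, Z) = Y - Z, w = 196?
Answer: -316/37 ≈ -8.5405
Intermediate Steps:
y(m, t) = -4
c(r, G) = -2 - 2*G (c(r, G) = (-2 - G) - G = -2 - 2*G)
f(U, g) = -20/37 (f(U, g) = 120*(-1/222) = -20/37)
C(V) = -8 (C(V) = -4*1*2 = -4*2 = -8)
f(-204, c(1, 4)) + C(w) = -20/37 - 8 = -316/37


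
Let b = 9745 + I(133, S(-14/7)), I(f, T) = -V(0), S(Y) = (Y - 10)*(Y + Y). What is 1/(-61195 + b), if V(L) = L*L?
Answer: -1/51450 ≈ -1.9436e-5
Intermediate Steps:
V(L) = L²
S(Y) = 2*Y*(-10 + Y) (S(Y) = (-10 + Y)*(2*Y) = 2*Y*(-10 + Y))
I(f, T) = 0 (I(f, T) = -1*0² = -1*0 = 0)
b = 9745 (b = 9745 + 0 = 9745)
1/(-61195 + b) = 1/(-61195 + 9745) = 1/(-51450) = -1/51450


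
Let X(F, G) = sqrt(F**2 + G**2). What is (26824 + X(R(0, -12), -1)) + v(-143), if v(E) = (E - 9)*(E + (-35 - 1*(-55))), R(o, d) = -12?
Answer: 45520 + sqrt(145) ≈ 45532.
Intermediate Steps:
v(E) = (-9 + E)*(20 + E) (v(E) = (-9 + E)*(E + (-35 + 55)) = (-9 + E)*(E + 20) = (-9 + E)*(20 + E))
(26824 + X(R(0, -12), -1)) + v(-143) = (26824 + sqrt((-12)**2 + (-1)**2)) + (-180 + (-143)**2 + 11*(-143)) = (26824 + sqrt(144 + 1)) + (-180 + 20449 - 1573) = (26824 + sqrt(145)) + 18696 = 45520 + sqrt(145)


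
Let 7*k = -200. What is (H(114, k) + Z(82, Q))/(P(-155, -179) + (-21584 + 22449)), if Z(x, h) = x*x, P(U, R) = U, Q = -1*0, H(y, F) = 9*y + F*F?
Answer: 41975/3479 ≈ 12.065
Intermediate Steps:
k = -200/7 (k = (1/7)*(-200) = -200/7 ≈ -28.571)
H(y, F) = F**2 + 9*y (H(y, F) = 9*y + F**2 = F**2 + 9*y)
Q = 0
Z(x, h) = x**2
(H(114, k) + Z(82, Q))/(P(-155, -179) + (-21584 + 22449)) = (((-200/7)**2 + 9*114) + 82**2)/(-155 + (-21584 + 22449)) = ((40000/49 + 1026) + 6724)/(-155 + 865) = (90274/49 + 6724)/710 = (419750/49)*(1/710) = 41975/3479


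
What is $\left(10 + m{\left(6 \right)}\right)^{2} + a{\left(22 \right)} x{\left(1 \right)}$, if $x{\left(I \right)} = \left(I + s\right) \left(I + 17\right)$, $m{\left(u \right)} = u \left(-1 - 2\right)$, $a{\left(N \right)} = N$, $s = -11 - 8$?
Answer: $-7064$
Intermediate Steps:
$s = -19$
$m{\left(u \right)} = - 3 u$ ($m{\left(u \right)} = u \left(-3\right) = - 3 u$)
$x{\left(I \right)} = \left(-19 + I\right) \left(17 + I\right)$ ($x{\left(I \right)} = \left(I - 19\right) \left(I + 17\right) = \left(-19 + I\right) \left(17 + I\right)$)
$\left(10 + m{\left(6 \right)}\right)^{2} + a{\left(22 \right)} x{\left(1 \right)} = \left(10 - 18\right)^{2} + 22 \left(-323 + 1^{2} - 2\right) = \left(10 - 18\right)^{2} + 22 \left(-323 + 1 - 2\right) = \left(-8\right)^{2} + 22 \left(-324\right) = 64 - 7128 = -7064$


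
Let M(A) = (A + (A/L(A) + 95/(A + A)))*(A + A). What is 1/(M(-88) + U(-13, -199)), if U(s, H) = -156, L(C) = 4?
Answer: 1/19299 ≈ 5.1816e-5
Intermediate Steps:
M(A) = 2*A*(5*A/4 + 95/(2*A)) (M(A) = (A + (A/4 + 95/(A + A)))*(A + A) = (A + (A*(¼) + 95/((2*A))))*(2*A) = (A + (A/4 + 95*(1/(2*A))))*(2*A) = (A + (A/4 + 95/(2*A)))*(2*A) = (5*A/4 + 95/(2*A))*(2*A) = 2*A*(5*A/4 + 95/(2*A)))
1/(M(-88) + U(-13, -199)) = 1/((95 + (5/2)*(-88)²) - 156) = 1/((95 + (5/2)*7744) - 156) = 1/((95 + 19360) - 156) = 1/(19455 - 156) = 1/19299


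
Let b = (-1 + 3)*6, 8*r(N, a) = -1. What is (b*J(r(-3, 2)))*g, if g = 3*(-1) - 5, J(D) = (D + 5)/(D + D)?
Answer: 1872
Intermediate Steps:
r(N, a) = -1/8 (r(N, a) = (1/8)*(-1) = -1/8)
J(D) = (5 + D)/(2*D) (J(D) = (5 + D)/((2*D)) = (5 + D)*(1/(2*D)) = (5 + D)/(2*D))
g = -8 (g = -3 - 5 = -8)
b = 12 (b = 2*6 = 12)
(b*J(r(-3, 2)))*g = (12*((5 - 1/8)/(2*(-1/8))))*(-8) = (12*((1/2)*(-8)*(39/8)))*(-8) = (12*(-39/2))*(-8) = -234*(-8) = 1872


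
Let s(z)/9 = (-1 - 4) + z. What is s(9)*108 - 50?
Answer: 3838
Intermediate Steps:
s(z) = -45 + 9*z (s(z) = 9*((-1 - 4) + z) = 9*(-5 + z) = -45 + 9*z)
s(9)*108 - 50 = (-45 + 9*9)*108 - 50 = (-45 + 81)*108 - 50 = 36*108 - 50 = 3888 - 50 = 3838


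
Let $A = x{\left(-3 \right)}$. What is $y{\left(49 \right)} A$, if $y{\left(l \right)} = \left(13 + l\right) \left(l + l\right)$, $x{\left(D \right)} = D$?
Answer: $-18228$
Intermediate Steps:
$A = -3$
$y{\left(l \right)} = 2 l \left(13 + l\right)$ ($y{\left(l \right)} = \left(13 + l\right) 2 l = 2 l \left(13 + l\right)$)
$y{\left(49 \right)} A = 2 \cdot 49 \left(13 + 49\right) \left(-3\right) = 2 \cdot 49 \cdot 62 \left(-3\right) = 6076 \left(-3\right) = -18228$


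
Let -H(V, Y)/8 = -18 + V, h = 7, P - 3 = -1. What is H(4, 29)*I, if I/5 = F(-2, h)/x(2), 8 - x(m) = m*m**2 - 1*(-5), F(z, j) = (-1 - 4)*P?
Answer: 1120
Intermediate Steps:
P = 2 (P = 3 - 1 = 2)
F(z, j) = -10 (F(z, j) = (-1 - 4)*2 = -5*2 = -10)
H(V, Y) = 144 - 8*V (H(V, Y) = -8*(-18 + V) = 144 - 8*V)
x(m) = 3 - m**3 (x(m) = 8 - (m*m**2 - 1*(-5)) = 8 - (m**3 + 5) = 8 - (5 + m**3) = 8 + (-5 - m**3) = 3 - m**3)
I = 10 (I = 5*(-10/(3 - 1*2**3)) = 5*(-10/(3 - 1*8)) = 5*(-10/(3 - 8)) = 5*(-10/(-5)) = 5*(-10*(-1/5)) = 5*2 = 10)
H(4, 29)*I = (144 - 8*4)*10 = (144 - 32)*10 = 112*10 = 1120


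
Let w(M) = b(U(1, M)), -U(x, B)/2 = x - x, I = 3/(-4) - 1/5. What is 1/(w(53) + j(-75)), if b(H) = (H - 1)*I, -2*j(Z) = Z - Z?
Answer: 20/19 ≈ 1.0526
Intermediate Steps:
j(Z) = 0 (j(Z) = -(Z - Z)/2 = -1/2*0 = 0)
I = -19/20 (I = 3*(-1/4) - 1*1/5 = -3/4 - 1/5 = -19/20 ≈ -0.95000)
U(x, B) = 0 (U(x, B) = -2*(x - x) = -2*0 = 0)
b(H) = 19/20 - 19*H/20 (b(H) = (H - 1)*(-19/20) = (-1 + H)*(-19/20) = 19/20 - 19*H/20)
w(M) = 19/20 (w(M) = 19/20 - 19/20*0 = 19/20 + 0 = 19/20)
1/(w(53) + j(-75)) = 1/(19/20 + 0) = 1/(19/20) = 20/19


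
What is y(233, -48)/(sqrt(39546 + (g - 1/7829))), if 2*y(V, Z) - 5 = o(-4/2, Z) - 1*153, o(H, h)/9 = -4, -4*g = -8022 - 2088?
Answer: -4*sqrt(10315284669538)/28642907 ≈ -0.44852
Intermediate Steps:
g = 5055/2 (g = -(-8022 - 2088)/4 = -1/4*(-10110) = 5055/2 ≈ 2527.5)
o(H, h) = -36 (o(H, h) = 9*(-4) = -36)
y(V, Z) = -92 (y(V, Z) = 5/2 + (-36 - 1*153)/2 = 5/2 + (-36 - 153)/2 = 5/2 + (1/2)*(-189) = 5/2 - 189/2 = -92)
y(233, -48)/(sqrt(39546 + (g - 1/7829))) = -92/sqrt(39546 + (5055/2 - 1/7829)) = -92/sqrt(39546 + 39575593/15658) = -92*sqrt(10315284669538)/658786861 = -4*sqrt(10315284669538)/28642907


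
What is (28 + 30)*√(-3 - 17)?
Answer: 116*I*√5 ≈ 259.38*I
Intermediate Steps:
(28 + 30)*√(-3 - 17) = 58*√(-20) = 58*(2*I*√5) = 116*I*√5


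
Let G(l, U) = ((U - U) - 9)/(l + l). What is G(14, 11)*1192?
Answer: -2682/7 ≈ -383.14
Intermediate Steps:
G(l, U) = -9/(2*l) (G(l, U) = (0 - 9)/((2*l)) = -9/(2*l))
G(14, 11)*1192 = -9/2/14*1192 = -9/2*1/14*1192 = -9/28*1192 = -2682/7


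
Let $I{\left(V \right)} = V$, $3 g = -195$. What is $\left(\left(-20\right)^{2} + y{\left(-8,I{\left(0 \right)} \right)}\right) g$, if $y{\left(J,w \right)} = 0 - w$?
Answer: $-26000$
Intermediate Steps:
$g = -65$ ($g = \frac{1}{3} \left(-195\right) = -65$)
$y{\left(J,w \right)} = - w$
$\left(\left(-20\right)^{2} + y{\left(-8,I{\left(0 \right)} \right)}\right) g = \left(\left(-20\right)^{2} - 0\right) \left(-65\right) = \left(400 + 0\right) \left(-65\right) = 400 \left(-65\right) = -26000$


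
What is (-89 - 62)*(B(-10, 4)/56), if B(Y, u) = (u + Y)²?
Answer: -1359/14 ≈ -97.071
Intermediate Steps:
B(Y, u) = (Y + u)²
(-89 - 62)*(B(-10, 4)/56) = (-89 - 62)*((-10 + 4)²/56) = -151*(-6)²/56 = -5436/56 = -151*9/14 = -1359/14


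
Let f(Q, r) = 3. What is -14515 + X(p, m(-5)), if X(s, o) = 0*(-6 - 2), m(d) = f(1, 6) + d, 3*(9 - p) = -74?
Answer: -14515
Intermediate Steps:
p = 101/3 (p = 9 - 1/3*(-74) = 9 + 74/3 = 101/3 ≈ 33.667)
m(d) = 3 + d
X(s, o) = 0 (X(s, o) = 0*(-8) = 0)
-14515 + X(p, m(-5)) = -14515 + 0 = -14515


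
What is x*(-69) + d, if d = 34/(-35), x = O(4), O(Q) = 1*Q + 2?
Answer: -14524/35 ≈ -414.97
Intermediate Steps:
O(Q) = 2 + Q (O(Q) = Q + 2 = 2 + Q)
x = 6 (x = 2 + 4 = 6)
d = -34/35 (d = 34*(-1/35) = -34/35 ≈ -0.97143)
x*(-69) + d = 6*(-69) - 34/35 = -414 - 34/35 = -14524/35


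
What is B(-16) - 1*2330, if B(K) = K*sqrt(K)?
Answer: -2330 - 64*I ≈ -2330.0 - 64.0*I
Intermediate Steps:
B(K) = K**(3/2)
B(-16) - 1*2330 = (-16)**(3/2) - 1*2330 = -64*I - 2330 = -2330 - 64*I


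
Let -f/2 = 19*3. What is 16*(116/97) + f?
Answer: -9202/97 ≈ -94.866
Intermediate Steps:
f = -114 (f = -38*3 = -2*57 = -114)
16*(116/97) + f = 16*(116/97) - 114 = 1856/97 - 114 = -9202/97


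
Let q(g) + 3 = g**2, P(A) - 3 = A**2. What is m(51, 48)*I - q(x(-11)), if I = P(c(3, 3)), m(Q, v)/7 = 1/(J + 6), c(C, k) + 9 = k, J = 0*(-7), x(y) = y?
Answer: -145/2 ≈ -72.500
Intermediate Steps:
J = 0
c(C, k) = -9 + k
m(Q, v) = 7/6 (m(Q, v) = 7/(0 + 6) = 7/6)
P(A) = 3 + A**2
q(g) = -3 + g**2
I = 39 (I = 3 + (-9 + 3)**2 = 3 + (-6)**2 = 3 + 36 = 39)
m(51, 48)*I - q(x(-11)) = (7/6)*39 - (-3 + (-11)**2) = 91/2 - (-3 + 121) = 91/2 - 1*118 = 91/2 - 118 = -145/2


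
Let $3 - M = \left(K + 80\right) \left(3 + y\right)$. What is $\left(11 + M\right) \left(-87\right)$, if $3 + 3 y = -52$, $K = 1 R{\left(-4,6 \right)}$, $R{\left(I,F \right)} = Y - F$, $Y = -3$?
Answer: $-95932$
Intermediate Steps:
$R{\left(I,F \right)} = -3 - F$
$K = -9$ ($K = 1 \left(-3 - 6\right) = 1 \left(-9\right) = -9$)
$y = - \frac{55}{3}$ ($y = -1 + \frac{1}{3} \left(-52\right) = -1 - \frac{52}{3} = - \frac{55}{3} \approx -18.333$)
$M = \frac{3275}{3}$ ($M = 3 - \left(-9 + 80\right) \left(3 - \frac{55}{3}\right) = 3 - 71 \left(- \frac{46}{3}\right) = 3 - - \frac{3266}{3} = 3 + \frac{3266}{3} = \frac{3275}{3} \approx 1091.7$)
$\left(11 + M\right) \left(-87\right) = \left(11 + \frac{3275}{3}\right) \left(-87\right) = \frac{3308}{3} \left(-87\right) = -95932$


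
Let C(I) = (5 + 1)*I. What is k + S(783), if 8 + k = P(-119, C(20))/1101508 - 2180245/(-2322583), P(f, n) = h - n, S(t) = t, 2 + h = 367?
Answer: 1985118536594395/2558343755164 ≈ 775.94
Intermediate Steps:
h = 365 (h = -2 + 367 = 365)
C(I) = 6*I
P(f, n) = 365 - n
k = -18064623699017/2558343755164 (k = -8 + ((365 - 6*20)/1101508 - 2180245/(-2322583)) = -8 + ((365 - 1*120)*(1/1101508) - 2180245*(-1/2322583)) = -8 + ((365 - 120)*(1/1101508) + 2180245/2322583) = -8 + (245*(1/1101508) + 2180245/2322583) = -8 + (245/1101508 + 2180245/2322583) = -8 + 2402126342295/2558343755164 = -18064623699017/2558343755164 ≈ -7.0611)
k + S(783) = -18064623699017/2558343755164 + 783 = 1985118536594395/2558343755164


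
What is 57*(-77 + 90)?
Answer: 741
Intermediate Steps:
57*(-77 + 90) = 57*13 = 741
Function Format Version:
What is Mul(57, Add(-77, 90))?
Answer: 741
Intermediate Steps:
Mul(57, Add(-77, 90)) = Mul(57, 13) = 741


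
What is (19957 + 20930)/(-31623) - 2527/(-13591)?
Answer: -158594632/143262731 ≈ -1.1070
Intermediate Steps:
(19957 + 20930)/(-31623) - 2527/(-13591) = 40887*(-1/31623) - 2527*(-1/13591) = -13629/10541 + 2527/13591 = -158594632/143262731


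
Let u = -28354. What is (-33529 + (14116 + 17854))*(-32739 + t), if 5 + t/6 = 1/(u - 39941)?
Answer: 1162992621433/22765 ≈ 5.1087e+7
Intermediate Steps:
t = -682952/22765 (t = -30 + 6/(-28354 - 39941) = -30 + 6/(-68295) = -30 + 6*(-1/68295) = -30 - 2/22765 = -682952/22765 ≈ -30.000)
(-33529 + (14116 + 17854))*(-32739 + t) = (-33529 + (14116 + 17854))*(-32739 - 682952/22765) = (-33529 + 31970)*(-745986287/22765) = -1559*(-745986287/22765) = 1162992621433/22765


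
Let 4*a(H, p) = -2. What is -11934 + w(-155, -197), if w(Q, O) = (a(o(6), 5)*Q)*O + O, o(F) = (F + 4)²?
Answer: -54797/2 ≈ -27399.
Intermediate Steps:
o(F) = (4 + F)²
a(H, p) = -½ (a(H, p) = (¼)*(-2) = -½)
w(Q, O) = O - O*Q/2 (w(Q, O) = (-Q/2)*O + O = -O*Q/2 + O = O - O*Q/2)
-11934 + w(-155, -197) = -11934 + (½)*(-197)*(2 - 1*(-155)) = -11934 + (½)*(-197)*(2 + 155) = -11934 + (½)*(-197)*157 = -11934 - 30929/2 = -54797/2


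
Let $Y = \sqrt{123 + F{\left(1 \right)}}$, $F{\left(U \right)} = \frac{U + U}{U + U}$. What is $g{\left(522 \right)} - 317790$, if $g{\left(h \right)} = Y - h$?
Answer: $-318312 + 2 \sqrt{31} \approx -3.183 \cdot 10^{5}$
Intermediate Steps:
$F{\left(U \right)} = 1$ ($F{\left(U \right)} = \frac{2 U}{2 U} = 2 U \frac{1}{2 U} = 1$)
$Y = 2 \sqrt{31}$ ($Y = \sqrt{123 + 1} = \sqrt{124} = 2 \sqrt{31} \approx 11.136$)
$g{\left(h \right)} = - h + 2 \sqrt{31}$ ($g{\left(h \right)} = 2 \sqrt{31} - h = - h + 2 \sqrt{31}$)
$g{\left(522 \right)} - 317790 = \left(\left(-1\right) 522 + 2 \sqrt{31}\right) - 317790 = \left(-522 + 2 \sqrt{31}\right) - 317790 = -318312 + 2 \sqrt{31}$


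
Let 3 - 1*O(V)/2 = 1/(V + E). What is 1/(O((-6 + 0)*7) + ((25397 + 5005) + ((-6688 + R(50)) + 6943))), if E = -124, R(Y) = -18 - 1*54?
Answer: 83/2539054 ≈ 3.2689e-5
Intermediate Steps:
R(Y) = -72 (R(Y) = -18 - 54 = -72)
O(V) = 6 - 2/(-124 + V) (O(V) = 6 - 2/(V - 124) = 6 - 2/(-124 + V))
1/(O((-6 + 0)*7) + ((25397 + 5005) + ((-6688 + R(50)) + 6943))) = 1/(2*(-373 + 3*((-6 + 0)*7))/(-124 + (-6 + 0)*7) + ((25397 + 5005) + ((-6688 - 72) + 6943))) = 1/(2*(-373 + 3*(-6*7))/(-124 - 6*7) + (30402 + (-6760 + 6943))) = 1/(2*(-373 + 3*(-42))/(-124 - 42) + (30402 + 183)) = 1/(2*(-373 - 126)/(-166) + 30585) = 1/(2*(-1/166)*(-499) + 30585) = 1/(499/83 + 30585) = 1/(2539054/83) = 83/2539054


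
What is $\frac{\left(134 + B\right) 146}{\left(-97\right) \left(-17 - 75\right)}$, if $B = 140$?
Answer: $\frac{10001}{2231} \approx 4.4827$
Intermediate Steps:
$\frac{\left(134 + B\right) 146}{\left(-97\right) \left(-17 - 75\right)} = \frac{\left(134 + 140\right) 146}{\left(-97\right) \left(-17 - 75\right)} = \frac{274 \cdot 146}{\left(-97\right) \left(-92\right)} = \frac{40004}{8924} = 40004 \cdot \frac{1}{8924} = \frac{10001}{2231}$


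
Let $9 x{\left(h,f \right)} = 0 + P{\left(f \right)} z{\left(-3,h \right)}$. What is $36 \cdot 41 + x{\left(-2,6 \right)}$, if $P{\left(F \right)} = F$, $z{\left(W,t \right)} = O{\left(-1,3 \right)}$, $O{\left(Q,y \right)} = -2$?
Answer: $\frac{4424}{3} \approx 1474.7$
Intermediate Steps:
$z{\left(W,t \right)} = -2$
$x{\left(h,f \right)} = - \frac{2 f}{9}$ ($x{\left(h,f \right)} = \frac{0 + f \left(-2\right)}{9} = \frac{0 - 2 f}{9} = \frac{\left(-2\right) f}{9} = - \frac{2 f}{9}$)
$36 \cdot 41 + x{\left(-2,6 \right)} = 36 \cdot 41 - \frac{4}{3} = 1476 - \frac{4}{3} = \frac{4424}{3}$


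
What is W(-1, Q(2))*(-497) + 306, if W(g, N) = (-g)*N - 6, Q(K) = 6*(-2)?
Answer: 9252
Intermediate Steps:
Q(K) = -12
W(g, N) = -6 - N*g (W(g, N) = -N*g - 6 = -6 - N*g)
W(-1, Q(2))*(-497) + 306 = (-6 - 1*(-12)*(-1))*(-497) + 306 = (-6 - 12)*(-497) + 306 = -18*(-497) + 306 = 8946 + 306 = 9252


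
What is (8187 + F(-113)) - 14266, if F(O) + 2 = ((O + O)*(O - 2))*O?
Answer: -2942951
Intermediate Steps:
F(O) = -2 + 2*O²*(-2 + O) (F(O) = -2 + ((O + O)*(O - 2))*O = -2 + ((2*O)*(-2 + O))*O = -2 + (2*O*(-2 + O))*O = -2 + 2*O²*(-2 + O))
(8187 + F(-113)) - 14266 = (8187 + (-2 - 4*(-113)² + 2*(-113)³)) - 14266 = (8187 + (-2 - 4*12769 + 2*(-1442897))) - 14266 = (8187 + (-2 - 51076 - 2885794)) - 14266 = (8187 - 2936872) - 14266 = -2928685 - 14266 = -2942951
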